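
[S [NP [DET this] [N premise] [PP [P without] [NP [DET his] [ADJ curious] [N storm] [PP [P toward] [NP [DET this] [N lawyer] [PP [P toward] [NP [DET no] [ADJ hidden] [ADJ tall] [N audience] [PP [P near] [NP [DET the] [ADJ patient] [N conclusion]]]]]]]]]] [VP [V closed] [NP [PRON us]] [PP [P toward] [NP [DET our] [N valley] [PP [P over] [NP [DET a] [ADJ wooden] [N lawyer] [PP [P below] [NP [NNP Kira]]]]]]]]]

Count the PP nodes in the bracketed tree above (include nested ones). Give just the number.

7

Scanning left to right, an opening `[PP` appears at word positions 3, 7, 10, 15, 21, 24, 28 — 7 in total.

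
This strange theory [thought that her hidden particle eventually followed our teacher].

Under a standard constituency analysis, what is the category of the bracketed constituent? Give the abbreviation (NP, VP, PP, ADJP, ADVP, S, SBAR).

The span is built around the verb "thought" — a verb phrase (VP).

VP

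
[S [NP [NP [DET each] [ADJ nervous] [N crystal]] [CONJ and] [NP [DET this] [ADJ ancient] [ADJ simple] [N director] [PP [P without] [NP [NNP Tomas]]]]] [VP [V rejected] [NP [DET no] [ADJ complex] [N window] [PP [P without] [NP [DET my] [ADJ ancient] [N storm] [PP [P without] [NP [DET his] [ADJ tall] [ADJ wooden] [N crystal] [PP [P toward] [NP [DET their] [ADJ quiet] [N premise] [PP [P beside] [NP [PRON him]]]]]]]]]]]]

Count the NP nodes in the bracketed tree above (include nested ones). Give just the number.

9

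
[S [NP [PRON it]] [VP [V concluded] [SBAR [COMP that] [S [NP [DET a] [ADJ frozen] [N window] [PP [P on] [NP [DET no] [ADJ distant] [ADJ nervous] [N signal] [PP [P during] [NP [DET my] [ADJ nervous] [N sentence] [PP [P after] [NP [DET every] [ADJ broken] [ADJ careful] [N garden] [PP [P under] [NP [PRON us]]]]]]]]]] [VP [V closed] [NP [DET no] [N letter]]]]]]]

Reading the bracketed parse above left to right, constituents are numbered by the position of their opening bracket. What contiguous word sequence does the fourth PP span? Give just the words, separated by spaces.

In left-to-right order the PP constituents are "on no distant nervous signal during my nervous sentence after every broken careful garden under us"; "during my nervous sentence after every broken careful garden under us"; "after every broken careful garden under us"; "under us". Number 4 is "under us".

under us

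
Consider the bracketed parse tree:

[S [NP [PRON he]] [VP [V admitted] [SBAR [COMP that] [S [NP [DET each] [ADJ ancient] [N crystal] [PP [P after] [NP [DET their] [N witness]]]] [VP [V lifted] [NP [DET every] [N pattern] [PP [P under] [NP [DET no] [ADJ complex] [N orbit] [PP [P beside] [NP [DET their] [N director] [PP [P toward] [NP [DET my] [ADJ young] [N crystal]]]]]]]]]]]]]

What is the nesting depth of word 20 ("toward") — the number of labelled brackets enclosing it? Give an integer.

12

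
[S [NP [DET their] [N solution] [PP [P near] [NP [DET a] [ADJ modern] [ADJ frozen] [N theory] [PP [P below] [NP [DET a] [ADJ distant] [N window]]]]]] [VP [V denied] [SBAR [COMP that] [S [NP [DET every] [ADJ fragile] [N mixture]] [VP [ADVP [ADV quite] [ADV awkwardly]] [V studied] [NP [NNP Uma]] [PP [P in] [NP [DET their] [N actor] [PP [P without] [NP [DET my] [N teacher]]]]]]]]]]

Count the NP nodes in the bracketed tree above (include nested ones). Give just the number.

The NP constituents are: [NP their solution near a modern frozen theory below a distant window]; [NP a modern frozen theory below a distant window]; [NP a distant window]; [NP every fragile mixture]; [NP Uma]; [NP their actor without my teacher] …. Total: 7.

7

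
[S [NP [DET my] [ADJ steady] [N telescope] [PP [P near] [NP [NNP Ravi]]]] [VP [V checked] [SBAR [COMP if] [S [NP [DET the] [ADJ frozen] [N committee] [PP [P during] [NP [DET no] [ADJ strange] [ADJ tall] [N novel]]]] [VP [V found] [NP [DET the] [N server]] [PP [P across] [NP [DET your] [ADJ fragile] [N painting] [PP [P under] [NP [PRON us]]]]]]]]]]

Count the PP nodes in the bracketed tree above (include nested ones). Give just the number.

The PP constituents are: [PP near Ravi]; [PP during no strange tall novel]; [PP across your fragile painting under us]; [PP under us]. Total: 4.

4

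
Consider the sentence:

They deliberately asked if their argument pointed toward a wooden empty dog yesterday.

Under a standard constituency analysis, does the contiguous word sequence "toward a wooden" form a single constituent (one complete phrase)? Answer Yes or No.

No

The sequence begins inside the preposition "toward" and ends inside the noun phrase "a wooden empty dog"; it crosses a phrase boundary, so no single node in the tree spans exactly those words.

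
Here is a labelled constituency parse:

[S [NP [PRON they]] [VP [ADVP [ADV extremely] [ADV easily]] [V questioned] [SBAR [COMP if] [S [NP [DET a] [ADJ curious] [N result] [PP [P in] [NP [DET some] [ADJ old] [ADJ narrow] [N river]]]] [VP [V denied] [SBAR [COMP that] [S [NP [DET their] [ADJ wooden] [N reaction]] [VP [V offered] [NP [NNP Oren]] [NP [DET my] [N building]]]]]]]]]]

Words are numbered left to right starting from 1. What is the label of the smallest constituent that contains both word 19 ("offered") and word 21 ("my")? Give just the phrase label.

VP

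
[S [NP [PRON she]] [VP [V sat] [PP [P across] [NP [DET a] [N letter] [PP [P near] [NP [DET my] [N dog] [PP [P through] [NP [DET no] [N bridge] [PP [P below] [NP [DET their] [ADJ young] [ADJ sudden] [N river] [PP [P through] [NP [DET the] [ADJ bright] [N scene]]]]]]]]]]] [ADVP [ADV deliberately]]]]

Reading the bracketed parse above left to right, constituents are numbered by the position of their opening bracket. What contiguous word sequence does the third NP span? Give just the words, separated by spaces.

my dog through no bridge below their young sudden river through the bright scene

The NP opening brackets appear, in order, over: "she"; "a letter near my dog through no bridge below their young sudden river through the bright scene"; "my dog through no bridge below their young sudden river through the bright scene"; "no bridge below their young sudden river through the bright scene"; "their young sudden river through the bright scene"; "the bright scene". The third one spans "my dog through no bridge below their young sudden river through the bright scene".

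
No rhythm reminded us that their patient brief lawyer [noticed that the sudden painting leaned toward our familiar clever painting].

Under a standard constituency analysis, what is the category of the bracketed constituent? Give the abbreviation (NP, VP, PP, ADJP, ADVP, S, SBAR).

"noticed" is the head of the bracketed span, so the span is a verb phrase: VP.

VP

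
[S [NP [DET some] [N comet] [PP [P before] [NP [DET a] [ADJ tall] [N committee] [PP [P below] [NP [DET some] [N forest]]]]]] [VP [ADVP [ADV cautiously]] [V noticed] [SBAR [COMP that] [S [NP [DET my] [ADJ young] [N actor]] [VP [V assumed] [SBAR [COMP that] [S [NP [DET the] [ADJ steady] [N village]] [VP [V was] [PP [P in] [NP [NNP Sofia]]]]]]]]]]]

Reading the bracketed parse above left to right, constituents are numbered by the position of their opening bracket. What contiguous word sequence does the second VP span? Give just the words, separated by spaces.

assumed that the steady village was in Sofia

Opening `[VP` markers occur at word positions 10, 16, 21; the second of these opens the constituent [VP assumed that the steady village was in Sofia].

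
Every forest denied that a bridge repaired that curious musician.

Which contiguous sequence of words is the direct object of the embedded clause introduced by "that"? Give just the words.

The verb of the embedded clause introduced by "that" is "repaired"; its direct object is the NP "that curious musician".

that curious musician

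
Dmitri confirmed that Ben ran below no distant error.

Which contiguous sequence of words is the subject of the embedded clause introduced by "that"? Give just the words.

The subject of the embedded clause introduced by "that" is the NP immediately before the verb "ran": "Ben".

Ben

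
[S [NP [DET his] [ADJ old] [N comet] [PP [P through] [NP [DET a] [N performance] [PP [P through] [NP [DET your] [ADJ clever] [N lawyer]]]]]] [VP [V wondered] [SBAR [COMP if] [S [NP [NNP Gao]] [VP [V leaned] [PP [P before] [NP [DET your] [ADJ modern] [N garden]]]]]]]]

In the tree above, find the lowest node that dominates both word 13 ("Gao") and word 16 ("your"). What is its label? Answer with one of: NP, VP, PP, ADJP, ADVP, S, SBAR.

S

Word 13 lies under S → VP → SBAR → S → NP → NNP; word 16 lies under S → VP → SBAR → S → VP → PP → NP → DET. The lowest shared node is the S.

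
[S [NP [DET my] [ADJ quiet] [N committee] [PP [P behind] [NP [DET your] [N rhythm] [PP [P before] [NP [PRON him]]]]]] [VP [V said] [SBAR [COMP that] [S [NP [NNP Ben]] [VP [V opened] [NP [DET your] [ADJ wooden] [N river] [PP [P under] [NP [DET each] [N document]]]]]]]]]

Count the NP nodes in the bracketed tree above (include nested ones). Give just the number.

Scanning left to right, an opening `[NP` appears at word positions 1, 5, 8, 11, 13, 17 — 6 in total.

6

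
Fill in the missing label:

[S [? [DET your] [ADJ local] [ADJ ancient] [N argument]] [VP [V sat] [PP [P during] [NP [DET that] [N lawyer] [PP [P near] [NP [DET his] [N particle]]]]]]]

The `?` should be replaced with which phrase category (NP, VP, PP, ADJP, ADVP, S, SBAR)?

The `?` node immediately contains: DET 'your', ADJ 'local', ADJ 'ancient', N 'argument'. That is the internal structure of a noun phrase, so the label is NP.

NP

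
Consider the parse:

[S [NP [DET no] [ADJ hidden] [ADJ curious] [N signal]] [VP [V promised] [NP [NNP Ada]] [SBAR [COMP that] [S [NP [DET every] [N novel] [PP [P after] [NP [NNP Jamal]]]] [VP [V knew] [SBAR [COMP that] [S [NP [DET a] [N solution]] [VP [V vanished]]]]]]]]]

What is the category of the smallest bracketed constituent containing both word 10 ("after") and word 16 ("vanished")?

The smallest bracket enclosing both words is [S every novel after Jamal knew that a solution vanished], so the label is S.

S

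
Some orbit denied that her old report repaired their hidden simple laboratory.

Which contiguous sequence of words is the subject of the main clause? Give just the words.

some orbit

In the main clause the verb is "denied"; the NP preceding it, "some orbit", is the subject.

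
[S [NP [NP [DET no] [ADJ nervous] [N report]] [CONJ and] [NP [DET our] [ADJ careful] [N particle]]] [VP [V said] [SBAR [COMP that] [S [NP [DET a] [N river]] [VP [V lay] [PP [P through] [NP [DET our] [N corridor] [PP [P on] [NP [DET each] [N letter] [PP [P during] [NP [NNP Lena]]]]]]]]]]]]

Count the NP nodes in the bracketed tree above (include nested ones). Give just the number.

7

Scanning left to right, an opening `[NP` appears at word positions 1, 1, 5, 10, 14, 17, 20 — 7 in total.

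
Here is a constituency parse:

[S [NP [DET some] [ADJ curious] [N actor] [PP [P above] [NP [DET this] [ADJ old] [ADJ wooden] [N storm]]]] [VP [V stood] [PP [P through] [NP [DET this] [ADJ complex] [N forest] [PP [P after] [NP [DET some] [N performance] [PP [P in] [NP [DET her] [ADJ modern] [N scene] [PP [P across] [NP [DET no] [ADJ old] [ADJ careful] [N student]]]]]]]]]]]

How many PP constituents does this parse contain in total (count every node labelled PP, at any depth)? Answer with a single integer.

5

The PP constituents are: [PP above this old wooden storm]; [PP through this complex forest after some performance in her modern scene across no old careful student]; [PP after some performance in her modern scene across no old careful student]; [PP in her modern scene across no old careful student]; [PP across no old careful student]. Total: 5.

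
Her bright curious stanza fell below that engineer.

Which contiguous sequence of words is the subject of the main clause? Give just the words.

her bright curious stanza

In the main clause the verb is "fell"; the NP preceding it, "her bright curious stanza", is the subject.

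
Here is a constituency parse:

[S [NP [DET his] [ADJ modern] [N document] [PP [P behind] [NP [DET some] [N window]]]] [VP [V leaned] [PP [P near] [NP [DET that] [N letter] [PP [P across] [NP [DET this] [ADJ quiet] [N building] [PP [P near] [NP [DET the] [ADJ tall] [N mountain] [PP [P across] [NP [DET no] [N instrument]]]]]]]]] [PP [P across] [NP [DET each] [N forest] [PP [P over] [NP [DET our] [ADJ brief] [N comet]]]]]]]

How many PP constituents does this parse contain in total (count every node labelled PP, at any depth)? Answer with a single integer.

Scanning left to right, an opening `[PP` appears at word positions 4, 8, 11, 15, 19, 22, 25 — 7 in total.

7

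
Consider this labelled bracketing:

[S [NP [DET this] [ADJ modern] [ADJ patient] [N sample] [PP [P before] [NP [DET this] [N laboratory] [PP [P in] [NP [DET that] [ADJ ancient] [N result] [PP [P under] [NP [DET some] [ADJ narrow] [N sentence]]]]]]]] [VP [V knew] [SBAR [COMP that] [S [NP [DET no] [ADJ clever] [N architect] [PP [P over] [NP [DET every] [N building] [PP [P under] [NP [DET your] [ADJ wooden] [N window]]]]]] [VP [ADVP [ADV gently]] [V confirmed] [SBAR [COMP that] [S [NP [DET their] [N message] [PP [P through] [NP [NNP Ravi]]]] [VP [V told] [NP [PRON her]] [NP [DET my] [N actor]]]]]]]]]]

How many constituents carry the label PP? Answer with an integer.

6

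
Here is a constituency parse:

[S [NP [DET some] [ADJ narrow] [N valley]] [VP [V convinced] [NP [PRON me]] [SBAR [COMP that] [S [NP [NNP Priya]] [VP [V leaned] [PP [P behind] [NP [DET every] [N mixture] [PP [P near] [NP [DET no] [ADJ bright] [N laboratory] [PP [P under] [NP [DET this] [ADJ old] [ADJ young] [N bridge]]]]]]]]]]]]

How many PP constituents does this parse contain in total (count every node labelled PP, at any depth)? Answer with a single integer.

3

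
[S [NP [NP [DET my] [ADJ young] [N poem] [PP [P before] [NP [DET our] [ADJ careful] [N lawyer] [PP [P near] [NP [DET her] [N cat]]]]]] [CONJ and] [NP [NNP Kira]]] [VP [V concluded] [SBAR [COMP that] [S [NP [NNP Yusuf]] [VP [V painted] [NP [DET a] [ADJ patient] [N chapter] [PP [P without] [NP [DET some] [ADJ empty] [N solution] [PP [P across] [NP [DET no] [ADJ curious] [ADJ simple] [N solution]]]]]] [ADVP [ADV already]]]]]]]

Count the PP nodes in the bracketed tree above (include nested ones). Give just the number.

4

Listing each PP by its span: [PP before our careful lawyer near her cat]; [PP near her cat]; [PP without some empty solution across no curious simple solution]; [PP across no curious simple solution] — that makes 4.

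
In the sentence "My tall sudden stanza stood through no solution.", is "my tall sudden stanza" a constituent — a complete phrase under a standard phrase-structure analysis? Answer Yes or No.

Yes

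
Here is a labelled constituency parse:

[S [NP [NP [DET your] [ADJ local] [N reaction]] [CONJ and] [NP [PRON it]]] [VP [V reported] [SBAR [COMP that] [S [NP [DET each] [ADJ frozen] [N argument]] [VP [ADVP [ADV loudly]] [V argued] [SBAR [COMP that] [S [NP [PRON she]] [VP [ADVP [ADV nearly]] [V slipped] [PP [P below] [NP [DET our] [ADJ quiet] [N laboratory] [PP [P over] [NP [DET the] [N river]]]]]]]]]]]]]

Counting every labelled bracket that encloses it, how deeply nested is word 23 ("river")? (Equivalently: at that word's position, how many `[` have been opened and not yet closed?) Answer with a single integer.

13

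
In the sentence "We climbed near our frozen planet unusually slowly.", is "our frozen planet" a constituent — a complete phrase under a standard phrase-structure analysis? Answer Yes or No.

Yes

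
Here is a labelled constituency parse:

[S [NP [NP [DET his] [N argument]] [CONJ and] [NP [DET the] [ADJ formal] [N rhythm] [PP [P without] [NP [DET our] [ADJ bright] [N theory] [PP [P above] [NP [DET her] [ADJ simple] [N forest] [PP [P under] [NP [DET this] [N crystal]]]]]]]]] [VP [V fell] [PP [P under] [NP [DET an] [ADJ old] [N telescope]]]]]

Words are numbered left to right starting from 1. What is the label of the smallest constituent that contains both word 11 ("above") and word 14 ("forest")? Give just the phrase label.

PP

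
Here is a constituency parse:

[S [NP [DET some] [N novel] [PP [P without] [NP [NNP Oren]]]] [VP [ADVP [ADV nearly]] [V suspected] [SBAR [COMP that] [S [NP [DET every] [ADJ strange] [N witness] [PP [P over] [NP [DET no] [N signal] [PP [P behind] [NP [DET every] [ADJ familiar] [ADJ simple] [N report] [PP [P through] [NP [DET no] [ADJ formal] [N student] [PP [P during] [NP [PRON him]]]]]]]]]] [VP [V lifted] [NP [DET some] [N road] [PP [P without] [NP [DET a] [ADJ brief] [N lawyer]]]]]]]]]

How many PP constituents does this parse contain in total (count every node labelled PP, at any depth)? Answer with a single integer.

6

Scanning left to right, an opening `[PP` appears at word positions 3, 11, 14, 19, 23, 28 — 6 in total.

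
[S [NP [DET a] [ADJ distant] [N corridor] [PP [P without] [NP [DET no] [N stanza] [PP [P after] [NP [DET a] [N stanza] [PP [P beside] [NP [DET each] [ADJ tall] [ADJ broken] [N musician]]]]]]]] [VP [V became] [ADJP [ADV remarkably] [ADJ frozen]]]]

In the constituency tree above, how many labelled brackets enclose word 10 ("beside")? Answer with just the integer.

8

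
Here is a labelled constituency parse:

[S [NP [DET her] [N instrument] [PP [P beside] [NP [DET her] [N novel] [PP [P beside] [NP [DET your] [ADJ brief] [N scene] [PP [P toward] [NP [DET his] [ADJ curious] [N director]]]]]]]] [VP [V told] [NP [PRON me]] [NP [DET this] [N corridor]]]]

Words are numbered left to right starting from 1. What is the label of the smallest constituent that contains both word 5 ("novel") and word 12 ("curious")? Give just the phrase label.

NP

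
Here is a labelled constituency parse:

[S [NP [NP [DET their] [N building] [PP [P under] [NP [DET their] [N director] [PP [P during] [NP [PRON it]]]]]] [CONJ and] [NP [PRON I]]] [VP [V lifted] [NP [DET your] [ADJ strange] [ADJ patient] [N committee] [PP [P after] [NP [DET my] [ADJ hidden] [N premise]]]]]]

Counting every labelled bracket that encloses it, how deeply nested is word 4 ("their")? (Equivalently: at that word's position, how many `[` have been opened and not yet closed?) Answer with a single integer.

6

Path from the root down to the word: S → NP → NP → PP → NP → DET. That is 6 enclosing brackets.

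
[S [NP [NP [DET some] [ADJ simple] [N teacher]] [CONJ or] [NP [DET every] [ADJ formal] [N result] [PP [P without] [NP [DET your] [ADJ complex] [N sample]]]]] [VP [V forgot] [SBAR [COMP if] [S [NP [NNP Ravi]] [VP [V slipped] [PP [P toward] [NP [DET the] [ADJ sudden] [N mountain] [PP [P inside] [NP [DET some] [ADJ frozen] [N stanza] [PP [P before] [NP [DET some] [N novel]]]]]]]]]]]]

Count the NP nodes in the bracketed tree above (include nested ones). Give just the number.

8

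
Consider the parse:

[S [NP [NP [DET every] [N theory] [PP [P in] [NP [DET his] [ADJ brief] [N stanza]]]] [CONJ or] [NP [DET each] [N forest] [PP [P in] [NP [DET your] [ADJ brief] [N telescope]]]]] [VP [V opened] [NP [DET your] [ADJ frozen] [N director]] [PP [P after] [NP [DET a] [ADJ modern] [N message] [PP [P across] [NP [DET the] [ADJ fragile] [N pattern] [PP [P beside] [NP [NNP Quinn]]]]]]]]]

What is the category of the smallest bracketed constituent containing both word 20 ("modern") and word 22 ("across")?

NP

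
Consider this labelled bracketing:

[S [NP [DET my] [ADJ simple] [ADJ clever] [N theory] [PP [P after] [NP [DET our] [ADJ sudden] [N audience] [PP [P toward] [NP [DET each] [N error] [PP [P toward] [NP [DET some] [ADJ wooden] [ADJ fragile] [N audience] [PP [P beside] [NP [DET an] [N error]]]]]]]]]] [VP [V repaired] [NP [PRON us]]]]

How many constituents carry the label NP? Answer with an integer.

6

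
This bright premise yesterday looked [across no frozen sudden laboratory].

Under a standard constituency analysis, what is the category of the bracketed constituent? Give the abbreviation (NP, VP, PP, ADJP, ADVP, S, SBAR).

"across" is the head of the bracketed span, so the span is a prepositional phrase: PP.

PP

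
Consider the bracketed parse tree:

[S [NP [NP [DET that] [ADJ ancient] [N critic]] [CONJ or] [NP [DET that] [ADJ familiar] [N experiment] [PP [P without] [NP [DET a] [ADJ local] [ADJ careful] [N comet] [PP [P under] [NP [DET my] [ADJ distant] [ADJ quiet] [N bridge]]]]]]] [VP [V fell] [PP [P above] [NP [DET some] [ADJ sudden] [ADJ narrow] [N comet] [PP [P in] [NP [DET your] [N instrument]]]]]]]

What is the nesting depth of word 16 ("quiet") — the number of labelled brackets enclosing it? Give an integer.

8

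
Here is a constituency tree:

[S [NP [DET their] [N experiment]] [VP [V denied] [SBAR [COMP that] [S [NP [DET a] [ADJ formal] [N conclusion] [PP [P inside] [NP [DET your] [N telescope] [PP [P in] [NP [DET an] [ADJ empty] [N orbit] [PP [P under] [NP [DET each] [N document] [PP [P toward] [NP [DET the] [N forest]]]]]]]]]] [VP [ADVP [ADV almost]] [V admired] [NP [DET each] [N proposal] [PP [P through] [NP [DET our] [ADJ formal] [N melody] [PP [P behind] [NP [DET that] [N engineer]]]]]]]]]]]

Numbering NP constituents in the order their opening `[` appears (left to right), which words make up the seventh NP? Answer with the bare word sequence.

each proposal through our formal melody behind that engineer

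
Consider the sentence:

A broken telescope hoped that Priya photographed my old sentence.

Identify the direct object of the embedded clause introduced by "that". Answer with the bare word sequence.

my old sentence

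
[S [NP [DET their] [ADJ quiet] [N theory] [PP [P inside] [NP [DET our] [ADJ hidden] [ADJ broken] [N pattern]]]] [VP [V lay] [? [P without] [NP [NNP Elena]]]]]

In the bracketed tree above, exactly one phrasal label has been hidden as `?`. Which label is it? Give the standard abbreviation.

PP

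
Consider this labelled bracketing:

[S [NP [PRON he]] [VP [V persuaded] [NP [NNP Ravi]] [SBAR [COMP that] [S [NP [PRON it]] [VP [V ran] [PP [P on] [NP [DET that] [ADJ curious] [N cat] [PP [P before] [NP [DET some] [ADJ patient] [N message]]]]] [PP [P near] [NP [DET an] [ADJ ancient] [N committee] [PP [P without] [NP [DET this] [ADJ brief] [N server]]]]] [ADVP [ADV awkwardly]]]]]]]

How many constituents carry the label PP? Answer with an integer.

4

Listing each PP by its span: [PP on that curious cat before some patient message]; [PP before some patient message]; [PP near an ancient committee without this brief server]; [PP without this brief server] — that makes 4.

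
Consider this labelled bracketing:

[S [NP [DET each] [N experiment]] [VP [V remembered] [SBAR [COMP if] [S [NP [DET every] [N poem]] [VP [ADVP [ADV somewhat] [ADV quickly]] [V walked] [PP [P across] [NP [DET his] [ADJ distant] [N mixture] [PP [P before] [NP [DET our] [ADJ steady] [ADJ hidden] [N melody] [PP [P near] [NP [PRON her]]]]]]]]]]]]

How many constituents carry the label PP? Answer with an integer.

3

Listing each PP by its span: [PP across his distant mixture before our steady hidden melody near her]; [PP before our steady hidden melody near her]; [PP near her] — that makes 3.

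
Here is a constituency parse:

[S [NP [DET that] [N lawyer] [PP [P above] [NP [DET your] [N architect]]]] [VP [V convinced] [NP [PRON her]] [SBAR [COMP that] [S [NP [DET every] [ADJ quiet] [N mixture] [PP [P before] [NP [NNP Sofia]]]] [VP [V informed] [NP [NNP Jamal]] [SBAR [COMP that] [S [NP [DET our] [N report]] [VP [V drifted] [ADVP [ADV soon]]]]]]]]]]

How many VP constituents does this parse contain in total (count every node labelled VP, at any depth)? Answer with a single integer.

3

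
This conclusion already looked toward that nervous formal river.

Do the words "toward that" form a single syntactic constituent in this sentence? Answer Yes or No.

The sequence begins inside the preposition "toward" and ends inside the noun phrase "that nervous formal river"; it crosses a phrase boundary, so no single node in the tree spans exactly those words.

No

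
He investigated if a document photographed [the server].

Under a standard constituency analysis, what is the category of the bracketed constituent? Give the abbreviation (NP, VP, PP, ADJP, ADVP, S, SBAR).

NP

"server" is the head of the bracketed span, so the span is a noun phrase: NP.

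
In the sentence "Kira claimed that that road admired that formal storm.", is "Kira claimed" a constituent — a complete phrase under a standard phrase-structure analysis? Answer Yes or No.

No

The smallest constituent containing the whole sequence is the clause [S Kira claimed that that road admired that formal storm], but the sequence is only part of it — it straddles the boundary between noun phrase "Kira" and verb phrase "claimed that that road admired that formal storm".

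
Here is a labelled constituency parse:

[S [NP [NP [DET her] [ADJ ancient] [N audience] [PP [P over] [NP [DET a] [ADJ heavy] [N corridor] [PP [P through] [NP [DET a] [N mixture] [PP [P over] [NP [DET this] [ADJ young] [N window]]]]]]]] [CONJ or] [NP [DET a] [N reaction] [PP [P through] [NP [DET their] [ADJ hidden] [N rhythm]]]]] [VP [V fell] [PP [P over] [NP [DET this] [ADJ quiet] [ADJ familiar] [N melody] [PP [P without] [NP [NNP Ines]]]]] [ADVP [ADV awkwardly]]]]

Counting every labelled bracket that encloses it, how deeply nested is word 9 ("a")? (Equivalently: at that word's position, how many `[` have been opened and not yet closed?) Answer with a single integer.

8

Path from the root down to the word: S → NP → NP → PP → NP → PP → NP → DET. That is 8 enclosing brackets.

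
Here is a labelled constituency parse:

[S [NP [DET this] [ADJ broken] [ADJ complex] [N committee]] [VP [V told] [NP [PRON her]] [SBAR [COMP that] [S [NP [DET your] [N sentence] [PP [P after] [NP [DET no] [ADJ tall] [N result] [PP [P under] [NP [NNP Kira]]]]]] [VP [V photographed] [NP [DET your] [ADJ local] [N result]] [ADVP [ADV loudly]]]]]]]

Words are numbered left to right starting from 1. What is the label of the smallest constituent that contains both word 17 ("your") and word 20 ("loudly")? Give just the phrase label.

VP

The smallest bracket enclosing both words is [VP photographed your local result loudly], so the label is VP.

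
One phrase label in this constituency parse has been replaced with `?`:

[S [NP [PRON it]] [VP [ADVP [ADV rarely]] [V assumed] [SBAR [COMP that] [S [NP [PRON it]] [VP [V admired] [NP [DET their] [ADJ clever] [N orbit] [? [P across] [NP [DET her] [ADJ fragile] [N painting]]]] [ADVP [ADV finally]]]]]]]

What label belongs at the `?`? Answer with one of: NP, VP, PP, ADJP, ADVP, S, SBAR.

Looking at what the `?` directly dominates — P 'across', NP — this is a prepositional phrase (PP).

PP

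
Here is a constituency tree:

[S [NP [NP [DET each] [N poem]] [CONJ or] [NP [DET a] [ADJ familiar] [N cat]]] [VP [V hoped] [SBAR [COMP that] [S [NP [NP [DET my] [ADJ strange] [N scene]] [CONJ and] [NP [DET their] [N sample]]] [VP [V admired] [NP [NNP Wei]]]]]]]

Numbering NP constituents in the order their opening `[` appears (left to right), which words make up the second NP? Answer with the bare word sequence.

Opening `[NP` markers occur at word positions 1, 1, 4, 9, 9, 13, 16; the second of these opens the constituent [NP each poem].

each poem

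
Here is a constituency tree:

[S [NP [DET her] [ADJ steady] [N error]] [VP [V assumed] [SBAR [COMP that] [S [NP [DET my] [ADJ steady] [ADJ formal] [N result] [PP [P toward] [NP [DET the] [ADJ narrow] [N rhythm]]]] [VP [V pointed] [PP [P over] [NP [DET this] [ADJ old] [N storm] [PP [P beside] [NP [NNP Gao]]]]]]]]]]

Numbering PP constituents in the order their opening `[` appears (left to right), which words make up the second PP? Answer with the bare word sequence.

Opening `[PP` markers occur at word positions 10, 15, 19; the second of these opens the constituent [PP over this old storm beside Gao].

over this old storm beside Gao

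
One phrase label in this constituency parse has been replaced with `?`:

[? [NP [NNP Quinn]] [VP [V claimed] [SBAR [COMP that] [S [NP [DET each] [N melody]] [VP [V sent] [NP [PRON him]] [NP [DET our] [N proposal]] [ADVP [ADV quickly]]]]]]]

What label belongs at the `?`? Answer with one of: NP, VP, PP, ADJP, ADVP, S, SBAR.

S

A constituent whose immediate children are NP, VP is a clause: S.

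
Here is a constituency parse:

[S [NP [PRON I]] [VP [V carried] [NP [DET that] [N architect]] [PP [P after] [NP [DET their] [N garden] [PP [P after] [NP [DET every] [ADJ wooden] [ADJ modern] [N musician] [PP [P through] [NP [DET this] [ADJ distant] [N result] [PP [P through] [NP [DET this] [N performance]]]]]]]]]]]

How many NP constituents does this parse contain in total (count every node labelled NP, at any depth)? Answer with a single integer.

Scanning left to right, an opening `[NP` appears at word positions 1, 3, 6, 9, 14, 18 — 6 in total.

6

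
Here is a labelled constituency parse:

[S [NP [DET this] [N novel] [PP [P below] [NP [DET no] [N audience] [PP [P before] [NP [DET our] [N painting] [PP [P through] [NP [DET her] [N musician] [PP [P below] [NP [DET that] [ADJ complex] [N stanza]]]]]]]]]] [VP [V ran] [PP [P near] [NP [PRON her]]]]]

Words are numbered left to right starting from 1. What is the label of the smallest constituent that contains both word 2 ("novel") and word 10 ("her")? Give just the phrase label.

NP

Word 2 lies under S → NP → N; word 10 lies under S → NP → PP → NP → PP → NP → PP → NP → DET. The lowest shared node is the NP.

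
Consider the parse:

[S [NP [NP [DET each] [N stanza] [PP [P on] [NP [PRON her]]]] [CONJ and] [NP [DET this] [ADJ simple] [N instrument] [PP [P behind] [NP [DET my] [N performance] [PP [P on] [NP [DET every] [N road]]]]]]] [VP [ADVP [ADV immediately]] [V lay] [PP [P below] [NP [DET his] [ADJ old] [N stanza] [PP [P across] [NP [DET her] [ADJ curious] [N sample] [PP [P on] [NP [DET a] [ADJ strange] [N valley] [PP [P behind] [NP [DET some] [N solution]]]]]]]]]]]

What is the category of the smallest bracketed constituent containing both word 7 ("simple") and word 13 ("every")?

NP

Word 7 lies under S → NP → NP → ADJ; word 13 lies under S → NP → NP → PP → NP → PP → NP → DET. The lowest shared node is the NP.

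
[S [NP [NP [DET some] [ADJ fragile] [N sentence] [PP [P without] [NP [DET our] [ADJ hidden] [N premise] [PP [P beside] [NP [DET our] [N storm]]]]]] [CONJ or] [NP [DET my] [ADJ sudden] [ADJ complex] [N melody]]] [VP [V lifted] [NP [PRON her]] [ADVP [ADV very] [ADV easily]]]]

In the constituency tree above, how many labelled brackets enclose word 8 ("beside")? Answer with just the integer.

7

Counting open brackets not yet closed at "beside": [S [NP [NP [PP [NP [PP [P = 7.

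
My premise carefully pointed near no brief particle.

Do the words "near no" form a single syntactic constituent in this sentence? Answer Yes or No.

No

"near" belongs to the preposition "near" while "no" belongs to the noun phrase "no brief particle"; a span that runs across that boundary is not a single phrase.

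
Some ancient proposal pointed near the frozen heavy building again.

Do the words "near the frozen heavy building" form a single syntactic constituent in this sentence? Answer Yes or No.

Yes

"near the frozen heavy building" is exactly the prepositional phrase [PP near the frozen heavy building], a complete constituent.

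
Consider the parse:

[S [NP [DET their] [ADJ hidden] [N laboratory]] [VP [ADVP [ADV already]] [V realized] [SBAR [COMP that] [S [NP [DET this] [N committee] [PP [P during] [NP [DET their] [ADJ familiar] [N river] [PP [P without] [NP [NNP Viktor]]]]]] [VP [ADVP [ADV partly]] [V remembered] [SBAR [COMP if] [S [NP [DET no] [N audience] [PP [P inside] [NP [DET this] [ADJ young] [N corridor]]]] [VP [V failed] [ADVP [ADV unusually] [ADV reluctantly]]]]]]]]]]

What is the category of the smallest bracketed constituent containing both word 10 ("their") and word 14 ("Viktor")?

NP

Word 10 lies under S → VP → SBAR → S → NP → PP → NP → DET; word 14 lies under S → VP → SBAR → S → NP → PP → NP → PP → NP → NNP. The lowest shared node is the NP.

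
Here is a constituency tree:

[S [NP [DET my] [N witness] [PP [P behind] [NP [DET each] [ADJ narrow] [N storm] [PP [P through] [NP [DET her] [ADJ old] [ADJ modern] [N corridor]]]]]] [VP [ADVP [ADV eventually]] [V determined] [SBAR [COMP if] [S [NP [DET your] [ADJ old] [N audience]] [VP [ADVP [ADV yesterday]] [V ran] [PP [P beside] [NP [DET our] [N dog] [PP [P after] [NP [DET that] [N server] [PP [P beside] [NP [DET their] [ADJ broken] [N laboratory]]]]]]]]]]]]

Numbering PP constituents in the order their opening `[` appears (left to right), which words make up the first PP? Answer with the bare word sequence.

behind each narrow storm through her old modern corridor

The PP opening brackets appear, in order, over: "behind each narrow storm through her old modern corridor"; "through her old modern corridor"; "beside our dog after that server beside their broken laboratory"; "after that server beside their broken laboratory"; "beside their broken laboratory". The first one spans "behind each narrow storm through her old modern corridor".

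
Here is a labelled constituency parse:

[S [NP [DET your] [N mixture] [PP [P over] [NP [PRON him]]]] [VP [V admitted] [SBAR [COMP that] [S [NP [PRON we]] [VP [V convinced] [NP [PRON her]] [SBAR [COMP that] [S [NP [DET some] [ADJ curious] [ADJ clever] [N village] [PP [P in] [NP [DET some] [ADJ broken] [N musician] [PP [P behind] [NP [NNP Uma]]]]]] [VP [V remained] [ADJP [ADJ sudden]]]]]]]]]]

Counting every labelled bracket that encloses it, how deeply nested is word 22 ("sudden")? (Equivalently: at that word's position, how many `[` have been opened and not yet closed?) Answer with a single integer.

10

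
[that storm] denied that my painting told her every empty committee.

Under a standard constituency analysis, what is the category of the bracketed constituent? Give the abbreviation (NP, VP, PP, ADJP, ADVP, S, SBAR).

NP

The span is built around the noun "storm" — a noun phrase (NP).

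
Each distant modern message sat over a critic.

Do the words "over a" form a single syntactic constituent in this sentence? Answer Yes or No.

No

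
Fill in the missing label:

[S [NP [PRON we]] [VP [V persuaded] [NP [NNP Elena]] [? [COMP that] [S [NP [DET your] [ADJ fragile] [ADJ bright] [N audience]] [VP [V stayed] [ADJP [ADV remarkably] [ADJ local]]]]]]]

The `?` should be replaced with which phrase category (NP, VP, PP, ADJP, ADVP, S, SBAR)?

SBAR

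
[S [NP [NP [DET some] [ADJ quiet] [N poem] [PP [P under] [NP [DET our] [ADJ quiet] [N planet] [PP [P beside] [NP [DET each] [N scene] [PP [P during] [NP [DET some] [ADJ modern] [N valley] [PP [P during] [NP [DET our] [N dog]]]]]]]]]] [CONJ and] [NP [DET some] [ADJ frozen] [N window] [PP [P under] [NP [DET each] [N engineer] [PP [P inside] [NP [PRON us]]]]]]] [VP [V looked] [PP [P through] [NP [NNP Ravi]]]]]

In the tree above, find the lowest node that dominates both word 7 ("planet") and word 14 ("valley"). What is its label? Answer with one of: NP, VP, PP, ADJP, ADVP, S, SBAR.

NP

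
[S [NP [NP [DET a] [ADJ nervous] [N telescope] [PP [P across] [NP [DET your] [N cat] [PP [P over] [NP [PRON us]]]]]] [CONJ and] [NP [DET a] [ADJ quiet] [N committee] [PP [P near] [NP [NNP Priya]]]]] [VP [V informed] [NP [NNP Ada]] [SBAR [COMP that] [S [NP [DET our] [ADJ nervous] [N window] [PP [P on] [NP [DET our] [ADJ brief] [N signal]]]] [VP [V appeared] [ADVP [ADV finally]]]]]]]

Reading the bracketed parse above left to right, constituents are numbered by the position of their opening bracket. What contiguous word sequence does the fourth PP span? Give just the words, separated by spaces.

In left-to-right order the PP constituents are "across your cat over us"; "over us"; "near Priya"; "on our brief signal". Number 4 is "on our brief signal".

on our brief signal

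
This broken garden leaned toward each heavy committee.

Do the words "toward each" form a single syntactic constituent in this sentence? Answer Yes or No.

No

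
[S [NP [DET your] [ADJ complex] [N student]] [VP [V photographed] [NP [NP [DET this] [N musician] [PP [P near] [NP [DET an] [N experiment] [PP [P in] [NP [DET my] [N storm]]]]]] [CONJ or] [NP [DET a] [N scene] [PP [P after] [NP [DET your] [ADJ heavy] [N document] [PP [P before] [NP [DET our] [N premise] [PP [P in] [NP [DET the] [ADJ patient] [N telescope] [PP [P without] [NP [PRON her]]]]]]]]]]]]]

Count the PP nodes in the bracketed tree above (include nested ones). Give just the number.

Listing each PP by its span: [PP near an experiment in my storm]; [PP in my storm]; [PP after your heavy document before our premise in the patient telescope without her]; [PP before our premise in the patient telescope without her]; [PP in the patient telescope without her]; [PP without her] — that makes 6.

6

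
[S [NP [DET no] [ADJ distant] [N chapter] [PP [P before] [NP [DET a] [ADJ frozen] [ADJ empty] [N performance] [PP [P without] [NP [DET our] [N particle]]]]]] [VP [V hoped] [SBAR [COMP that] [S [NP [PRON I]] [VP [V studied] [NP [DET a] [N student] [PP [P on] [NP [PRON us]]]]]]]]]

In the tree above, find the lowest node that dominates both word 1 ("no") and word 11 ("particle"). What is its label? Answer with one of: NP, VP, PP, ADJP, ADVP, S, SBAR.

Word 1 lies under S → NP → DET; word 11 lies under S → NP → PP → NP → PP → NP → N. The lowest shared node is the NP.

NP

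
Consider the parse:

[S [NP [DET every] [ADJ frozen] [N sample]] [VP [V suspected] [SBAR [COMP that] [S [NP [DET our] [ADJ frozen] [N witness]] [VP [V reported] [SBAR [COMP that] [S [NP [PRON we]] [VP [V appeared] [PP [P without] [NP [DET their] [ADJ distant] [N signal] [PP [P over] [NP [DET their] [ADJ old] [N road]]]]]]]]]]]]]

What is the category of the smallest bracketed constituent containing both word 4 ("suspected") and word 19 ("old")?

VP

Word 4 lies under S → VP → V; word 19 lies under S → VP → SBAR → S → VP → SBAR → S → VP → PP → NP → PP → NP → ADJ. The lowest shared node is the VP.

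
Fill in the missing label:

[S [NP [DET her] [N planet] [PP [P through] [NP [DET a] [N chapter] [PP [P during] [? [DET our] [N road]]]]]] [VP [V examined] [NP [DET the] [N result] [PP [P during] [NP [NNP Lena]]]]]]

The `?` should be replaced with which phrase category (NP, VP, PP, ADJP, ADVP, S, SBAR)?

NP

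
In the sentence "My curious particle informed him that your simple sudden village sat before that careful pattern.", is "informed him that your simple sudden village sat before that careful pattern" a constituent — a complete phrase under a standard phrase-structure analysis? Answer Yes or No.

These words form the whole verb phrase headed by "informed", so yes — one constituent.

Yes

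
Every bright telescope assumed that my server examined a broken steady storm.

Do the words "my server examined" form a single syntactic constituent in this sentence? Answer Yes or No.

The sequence begins inside the noun phrase "my server" and ends inside the verb phrase "examined a broken steady storm"; it crosses a phrase boundary, so no single node in the tree spans exactly those words.

No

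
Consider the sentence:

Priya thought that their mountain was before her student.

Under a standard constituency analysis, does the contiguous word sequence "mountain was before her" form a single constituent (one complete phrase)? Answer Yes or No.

No

The smallest constituent containing the whole sequence is the clause [S their mountain was before her student], but the sequence is only part of it — it straddles the boundary between noun phrase "their mountain" and verb phrase "was before her student".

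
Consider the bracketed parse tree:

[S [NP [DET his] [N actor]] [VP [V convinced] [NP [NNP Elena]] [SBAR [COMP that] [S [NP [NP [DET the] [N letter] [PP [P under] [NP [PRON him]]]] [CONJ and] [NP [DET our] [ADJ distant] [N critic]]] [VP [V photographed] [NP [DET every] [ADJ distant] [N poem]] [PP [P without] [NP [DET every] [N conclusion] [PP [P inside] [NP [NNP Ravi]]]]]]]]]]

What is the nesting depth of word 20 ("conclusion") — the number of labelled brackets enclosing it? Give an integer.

8

The word sits inside N, which is inside NP, inside PP, inside VP, inside S, inside SBAR, inside VP, inside S — 8 brackets in all.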